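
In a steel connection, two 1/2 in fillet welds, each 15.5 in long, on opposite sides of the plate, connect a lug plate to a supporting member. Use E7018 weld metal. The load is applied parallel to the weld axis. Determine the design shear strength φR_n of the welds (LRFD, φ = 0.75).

φR_n ≈ 345 kips

E70XX → F_EXX = 70 ksi.
Effective throat t_e = 0.707 × 0.5 = 0.3535 in.
Total length L = 31 in; A_we = 0.3535 × 31 = 10.96 in².
F_nw = 0.6 F_EXX = 0.6 × 70 = 42 ksi.
φR_n = 0.75 × 42 × 10.96 = 345.2 kips.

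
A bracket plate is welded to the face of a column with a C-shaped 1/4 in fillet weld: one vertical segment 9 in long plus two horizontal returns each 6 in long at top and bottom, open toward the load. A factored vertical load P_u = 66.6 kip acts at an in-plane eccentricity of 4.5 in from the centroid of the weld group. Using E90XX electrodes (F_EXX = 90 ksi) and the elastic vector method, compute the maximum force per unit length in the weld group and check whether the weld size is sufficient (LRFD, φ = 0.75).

Total weld length L_w = 21 in. Treat welds as unit-width lines.
Centroid: x̄ = 2×6×3 / 21 = 1.714 in from the vertical weld.
Polar moment about centroid: J = I_x + I_y = [9³/12 + 2×6×4.5²] + [9×1.714² + 2(6³/12 + 6×1.286²)] = 386 in³.
Direct shear f_v = P/L_w = 66.6 / 21 = 3.171 kip/in (vertical).
Torsion M = P·e = 66.6 × 4.5 = 299.7 kip·in.
Critical point at (x, y) = (4.286, 4.5) from centroid. f_tx = M·y/J = 3.494 kip/in; f_ty = M·x/J = 3.327 kip/in.
Resultant f_max = √[f_tx² + (f_v + f_ty)²] = √[3.494² + (3.171 + 3.327)²] = 7.378 kip/in.
Capacity per unit length: φr_n = 0.75 × 0.6 × 90 × (0.707 × 0.25) = 7.158 kip/in.
7.378 > 7.158 → NOT adequate.

f_max ≈ 7.38 kip/in; NOT adequate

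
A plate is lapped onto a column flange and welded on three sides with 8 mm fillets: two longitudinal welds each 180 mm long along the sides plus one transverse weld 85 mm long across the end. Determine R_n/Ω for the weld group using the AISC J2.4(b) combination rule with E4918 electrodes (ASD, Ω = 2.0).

R_n/Ω ≈ 370 kN

E49XX → F_EXX = 490 MPa.
t_e = 0.707 × 8 = 5.656 mm.
R_nwl = 0.6 × 490 × 5.656 × 360 × 10⁻³ = 598.6 kN (longitudinal, 2 welds).
R_nwt = 0.6 × 490 × 5.656 × 85 × 10⁻³ = 141.3 kN (transverse, base value).
(i) R_nwl + R_nwt = 740 kN; (ii) 0.85 R_nwl + 1.5 R_nwt = 720.9 kN.
R_n = max = 740 kN [governs: (i)]; R_n/Ω = 370 kN.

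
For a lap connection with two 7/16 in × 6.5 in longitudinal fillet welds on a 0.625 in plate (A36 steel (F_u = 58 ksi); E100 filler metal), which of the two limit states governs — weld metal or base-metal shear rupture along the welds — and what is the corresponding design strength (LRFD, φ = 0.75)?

φR_n ≈ 181 kip (weld metal governs)

E100XX → F_EXX = 100 ksi.
t_e = 0.707 × 0.4375 = 0.3093 in; L = 13 in.
Weld metal: φR_n = 0.75 × 0.6 × 100 × 0.3093 × 13 = 180.9 kip.
Base metal (shear rupture): φR_n = 0.75 × 0.6 × 58 × 0.625 × 13 = 212.1 kip.
Governing: weld metal.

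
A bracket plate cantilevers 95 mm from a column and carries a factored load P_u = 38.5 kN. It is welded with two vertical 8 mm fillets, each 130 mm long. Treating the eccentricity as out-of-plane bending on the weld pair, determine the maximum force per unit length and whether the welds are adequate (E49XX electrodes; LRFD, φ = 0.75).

E49XX → F_EXX = 490 MPa.
L_w = 2 × 130 = 260 mm; section modulus (unit throat) S = 2 × L²/6 = 5633 mm².
Direct shear f_v = P/L_w = 38.5×10³/260 = 148.1 N/mm.
Moment M = P × e = 38.5×10³ × 95 = 3657500 N·mm; bending f_b = M/S = 649.3 N/mm.
f_max = √(f_v² + f_b²) = √(148.1² + 649.3²) = 665.9 N/mm.
φr_n = 0.75 × 0.6 × 490 × (0.707 × 8) = 1247 N/mm → adequate.

f_max ≈ 666 N/mm; adequate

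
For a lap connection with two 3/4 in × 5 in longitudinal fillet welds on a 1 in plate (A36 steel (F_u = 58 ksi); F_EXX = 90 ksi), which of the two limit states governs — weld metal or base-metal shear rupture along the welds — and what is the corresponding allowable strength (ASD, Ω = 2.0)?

R_n/Ω ≈ 143 kips (weld metal governs)

t_e = 0.707 × 0.75 = 0.5302 in; L = 10 in.
Weld metal: R_n/Ω = (1/2.0) × 0.6 × 90 × 0.5302 × 10 = 143.2 kips.
Base metal (shear rupture): R_n/Ω = (1/2.0) × 0.6 × 58 × 1 × 10 = 174 kips.
Governing: weld metal.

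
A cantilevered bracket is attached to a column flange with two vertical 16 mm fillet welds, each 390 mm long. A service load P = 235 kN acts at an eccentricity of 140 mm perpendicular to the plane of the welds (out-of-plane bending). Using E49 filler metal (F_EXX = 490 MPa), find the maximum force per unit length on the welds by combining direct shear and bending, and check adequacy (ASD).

f_max ≈ 715 N/mm; adequate

L_w = 2 × 390 = 780 mm; section modulus (unit throat) S = 2 × L²/6 = 50700 mm².
Direct shear f_v = P/L_w = 235×10³/780 = 301.3 N/mm.
Moment M = P × e = 235×10³ × 140 = 32900000 N·mm; bending f_b = M/S = 648.9 N/mm.
f_max = √(f_v² + f_b²) = √(301.3² + 648.9²) = 715.4 N/mm.
r_n/Ω = (1/2.0) × 0.6 × 490 × (0.707 × 16) = 1663 N/mm → adequate.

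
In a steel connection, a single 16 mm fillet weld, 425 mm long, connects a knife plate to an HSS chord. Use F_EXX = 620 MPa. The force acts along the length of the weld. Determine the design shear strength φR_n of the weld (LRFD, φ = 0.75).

Effective throat t_e = 0.707 × 16 = 11.31 mm.
Total length L = 425 mm; A_we = 11.31 × 425 = 4808 mm².
F_nw = 0.6 F_EXX = 0.6 × 620 = 372 MPa.
φR_n = 0.75 × 372 × 4808 × 10⁻³ = 1341 kN.

φR_n ≈ 1340 kN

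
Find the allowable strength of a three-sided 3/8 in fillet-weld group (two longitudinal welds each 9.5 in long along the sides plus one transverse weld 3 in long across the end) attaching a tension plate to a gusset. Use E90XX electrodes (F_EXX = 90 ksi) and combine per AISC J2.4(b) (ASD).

R_n/Ω ≈ 157 kip

t_e = 0.707 × 0.375 = 0.2651 in.
R_nwl = 0.6 × 90 × 0.2651 × 19 = 272 kip (longitudinal, 2 welds).
R_nwt = 0.6 × 90 × 0.2651 × 3 = 42.95 kip (transverse, base value).
(i) R_nwl + R_nwt = 315 kip; (ii) 0.85 R_nwl + 1.5 R_nwt = 295.6 kip.
R_n = max = 315 kip [governs: (i)]; R_n/Ω = 157.5 kip.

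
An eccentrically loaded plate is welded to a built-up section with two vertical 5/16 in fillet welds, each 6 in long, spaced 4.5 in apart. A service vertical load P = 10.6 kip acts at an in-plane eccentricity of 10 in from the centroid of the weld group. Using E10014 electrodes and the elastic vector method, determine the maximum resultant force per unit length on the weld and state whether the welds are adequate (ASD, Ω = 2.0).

E100XX → F_EXX = 100 ksi.
Total weld length L_w = 12 in. Treat welds as unit-width lines.
Polar moment about centroid: J = 2[d³/12 + d(b/2)²] = 2[6³/12 + 6×2.25²] = 96.75 in³.
Direct shear f_v = P/L_w = 10.6 / 12 = 0.8833 kip/in (vertical).
Torsion M = P·e = 10.6 × 10 = 106 kip·in.
Critical point at (x, y) = (2.25, 3) from centroid. f_tx = M·y/J = 3.287 kip/in; f_ty = M·x/J = 2.465 kip/in.
Resultant f_max = √[f_tx² + (f_v + f_ty)²] = √[3.287² + (0.8833 + 2.465)²] = 4.692 kip/in.
Capacity per unit length: r_n/Ω = (1/2.0) × 0.6 × 100 × (0.707 × 0.3125) = 6.628 kip/in.
4.692 ≤ 6.628 → adequate.

f_max ≈ 4.69 kip/in; adequate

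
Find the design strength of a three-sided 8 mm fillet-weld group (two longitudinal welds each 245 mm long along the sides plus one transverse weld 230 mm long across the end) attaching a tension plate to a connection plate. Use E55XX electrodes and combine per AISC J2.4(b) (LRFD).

φR_n ≈ 1070 kN

E55XX → F_EXX = 550 MPa.
t_e = 0.707 × 8 = 5.656 mm.
R_nwl = 0.6 × 550 × 5.656 × 490 × 10⁻³ = 914.6 kN (longitudinal, 2 welds).
R_nwt = 0.6 × 550 × 5.656 × 230 × 10⁻³ = 429.3 kN (transverse, base value).
(i) R_nwl + R_nwt = 1344 kN; (ii) 0.85 R_nwl + 1.5 R_nwt = 1421 kN.
R_n = max = 1421 kN [governs: (ii)]; φR_n = 1066 kN.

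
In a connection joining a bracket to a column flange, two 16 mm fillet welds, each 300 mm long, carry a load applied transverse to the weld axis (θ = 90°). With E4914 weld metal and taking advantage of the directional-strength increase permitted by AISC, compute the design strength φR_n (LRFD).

E49XX → F_EXX = 490 MPa.
t_e = 0.707 × 16 = 11.31 mm; A_we = 11.31 × 600 = 6787 mm².
Directional factor: 1.0 + 0.5 sin^1.5(90°) = 1.5.
F_nw = 0.6 × 490 × 1.5 = 441 MPa.
φR_n = 0.75 × 441 × 6787 × 10⁻³ = 2245 kN.

φR_n ≈ 2240 kN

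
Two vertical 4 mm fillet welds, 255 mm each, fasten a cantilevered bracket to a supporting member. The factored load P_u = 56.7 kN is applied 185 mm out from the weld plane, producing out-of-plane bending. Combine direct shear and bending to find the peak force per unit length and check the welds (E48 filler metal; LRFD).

f_max ≈ 497 N/mm; adequate

E48XX → F_EXX = 480 MPa.
L_w = 2 × 255 = 510 mm; section modulus (unit throat) S = 2 × L²/6 = 21680 mm².
Direct shear f_v = P/L_w = 56.7×10³/510 = 111.2 N/mm.
Moment M = P × e = 56.7×10³ × 185 = 10490000 N·mm; bending f_b = M/S = 483.9 N/mm.
f_max = √(f_v² + f_b²) = √(111.2² + 483.9²) = 496.6 N/mm.
φr_n = 0.75 × 0.6 × 480 × (0.707 × 4) = 610.8 N/mm → adequate.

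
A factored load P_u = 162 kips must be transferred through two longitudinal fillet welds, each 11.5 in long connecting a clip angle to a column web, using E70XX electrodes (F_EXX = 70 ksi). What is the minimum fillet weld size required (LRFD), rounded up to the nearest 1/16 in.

w = 3/8 in

Total weld length L = 23 in.
Required throat t_e = P_u / (φ × 0.6 F_EXX × L) = 162 / (0.75 × 0.6 × 70 × 23) = 0.2236 in.
Required leg w = t_e / 0.707 = 0.3163 in → use 3/8 in.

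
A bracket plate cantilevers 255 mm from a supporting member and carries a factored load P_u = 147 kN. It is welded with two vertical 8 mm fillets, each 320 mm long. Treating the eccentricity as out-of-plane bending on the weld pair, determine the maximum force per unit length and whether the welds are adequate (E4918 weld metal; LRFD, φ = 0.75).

E49XX → F_EXX = 490 MPa.
L_w = 2 × 320 = 640 mm; section modulus (unit throat) S = 2 × L²/6 = 34130 mm².
Direct shear f_v = P/L_w = 147×10³/640 = 229.7 N/mm.
Moment M = P × e = 147×10³ × 255 = 37485000 N·mm; bending f_b = M/S = 1098 N/mm.
f_max = √(f_v² + f_b²) = √(229.7² + 1098²) = 1122 N/mm.
φr_n = 0.75 × 0.6 × 490 × (0.707 × 8) = 1247 N/mm → adequate.

f_max ≈ 1120 N/mm; adequate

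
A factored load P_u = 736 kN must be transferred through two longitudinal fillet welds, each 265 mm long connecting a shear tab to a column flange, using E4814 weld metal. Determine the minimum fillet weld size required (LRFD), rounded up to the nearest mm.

E48XX → F_EXX = 480 MPa.
Total weld length L = 530 mm.
Required throat t_e = P_u / (φ × 0.6 F_EXX × L) = 736 / (0.75 × 0.6 × 480 × 530 × 10⁻³) = 6.429 mm.
Required leg w = t_e / 0.707 = 9.093 mm → use 10 mm.

w = 10 mm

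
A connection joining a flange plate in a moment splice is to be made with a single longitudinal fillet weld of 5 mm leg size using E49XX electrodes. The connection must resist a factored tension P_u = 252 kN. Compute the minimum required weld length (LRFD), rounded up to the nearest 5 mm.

E49XX → F_EXX = 490 MPa.
Throat t_e = 0.707 × 5 = 3.535 mm.
φr_n = 0.75 × 0.6 × 490 × 3.535 × 10⁻³ = 0.7795 kN/mm.
L_req = P_u / φr_n = 252 / 0.7795 = 323.3 mm total.
Round up → use L = 325 mm.

L = 325 mm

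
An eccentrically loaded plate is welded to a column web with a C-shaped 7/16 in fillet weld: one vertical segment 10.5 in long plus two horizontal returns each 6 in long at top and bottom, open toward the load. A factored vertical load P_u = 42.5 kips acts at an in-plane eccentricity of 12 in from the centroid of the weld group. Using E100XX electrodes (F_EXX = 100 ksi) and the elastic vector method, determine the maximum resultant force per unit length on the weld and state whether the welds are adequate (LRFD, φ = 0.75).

Total weld length L_w = 22.5 in. Treat welds as unit-width lines.
Centroid: x̄ = 2×6×3 / 22.5 = 1.6 in from the vertical weld.
Polar moment about centroid: J = I_x + I_y = [10.5³/12 + 2×6×5.25²] + [10.5×1.6² + 2(6³/12 + 6×1.4²)] = 513.6 in³.
Direct shear f_v = P/L_w = 42.5 / 22.5 = 1.889 kip/in (vertical).
Torsion M = P·e = 42.5 × 12 = 510 kip·in.
Critical point at (x, y) = (4.4, 5.25) from centroid. f_tx = M·y/J = 5.213 kip/in; f_ty = M·x/J = 4.369 kip/in.
Resultant f_max = √[f_tx² + (f_v + f_ty)²] = √[5.213² + (1.889 + 4.369)²] = 8.145 kip/in.
Capacity per unit length: φr_n = 0.75 × 0.6 × 100 × (0.707 × 0.4375) = 13.92 kip/in.
8.145 ≤ 13.92 → adequate.

f_max ≈ 8.14 kip/in; adequate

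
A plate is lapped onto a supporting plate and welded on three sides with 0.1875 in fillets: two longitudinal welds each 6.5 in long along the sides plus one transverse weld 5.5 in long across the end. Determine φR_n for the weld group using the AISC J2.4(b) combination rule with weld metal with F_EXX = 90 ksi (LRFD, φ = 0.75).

t_e = 0.707 × 0.1875 = 0.1326 in.
R_nwl = 0.6 × 90 × 0.1326 × 13 = 93.06 kip (longitudinal, 2 welds).
R_nwt = 0.6 × 90 × 0.1326 × 5.5 = 39.37 kip (transverse, base value).
(i) R_nwl + R_nwt = 132.4 kip; (ii) 0.85 R_nwl + 1.5 R_nwt = 138.2 kip.
R_n = max = 138.2 kip [governs: (ii)]; φR_n = 103.6 kip.

φR_n ≈ 104 kip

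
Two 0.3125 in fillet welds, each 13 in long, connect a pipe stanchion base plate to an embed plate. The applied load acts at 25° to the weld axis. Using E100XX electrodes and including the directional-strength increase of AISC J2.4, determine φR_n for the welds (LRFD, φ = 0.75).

φR_n ≈ 294 kip

E100XX → F_EXX = 100 ksi.
t_e = 0.707 × 0.3125 = 0.2209 in; A_we = 0.2209 × 26 = 5.744 in².
Directional factor: 1.0 + 0.5 sin^1.5(25°) = 1.137.
F_nw = 0.6 × 100 × 1.137 = 68.24 ksi.
φR_n = 0.75 × 68.24 × 5.744 = 294 kip.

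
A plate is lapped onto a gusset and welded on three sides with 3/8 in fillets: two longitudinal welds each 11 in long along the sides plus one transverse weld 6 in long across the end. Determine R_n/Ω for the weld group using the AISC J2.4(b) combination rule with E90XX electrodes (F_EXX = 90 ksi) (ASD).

t_e = 0.707 × 0.375 = 0.2651 in.
R_nwl = 0.6 × 90 × 0.2651 × 22 = 315 kip (longitudinal, 2 welds).
R_nwt = 0.6 × 90 × 0.2651 × 6 = 85.9 kip (transverse, base value).
(i) R_nwl + R_nwt = 400.9 kip; (ii) 0.85 R_nwl + 1.5 R_nwt = 396.6 kip.
R_n = max = 400.9 kip [governs: (i)]; R_n/Ω = 200.4 kip.

R_n/Ω ≈ 200 kip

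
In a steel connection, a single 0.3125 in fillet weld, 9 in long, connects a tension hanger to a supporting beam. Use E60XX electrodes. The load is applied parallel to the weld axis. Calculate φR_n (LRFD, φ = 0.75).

E60XX → F_EXX = 60 ksi.
Effective throat t_e = 0.707 × 0.3125 = 0.2209 in.
Total length L = 9 in; A_we = 0.2209 × 9 = 1.988 in².
F_nw = 0.6 F_EXX = 0.6 × 60 = 36 ksi.
φR_n = 0.75 × 36 × 1.988 = 53.69 kips.

φR_n ≈ 53.7 kips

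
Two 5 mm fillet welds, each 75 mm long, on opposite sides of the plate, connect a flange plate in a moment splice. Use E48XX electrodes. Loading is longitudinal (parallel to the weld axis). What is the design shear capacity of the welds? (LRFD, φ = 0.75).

E48XX → F_EXX = 480 MPa.
Effective throat t_e = 0.707 × 5 = 3.535 mm.
Total length L = 150 mm; A_we = 3.535 × 150 = 530.2 mm².
F_nw = 0.6 F_EXX = 0.6 × 480 = 288 MPa.
φR_n = 0.75 × 288 × 530.2 × 10⁻³ = 114.5 kN.

φR_n ≈ 115 kN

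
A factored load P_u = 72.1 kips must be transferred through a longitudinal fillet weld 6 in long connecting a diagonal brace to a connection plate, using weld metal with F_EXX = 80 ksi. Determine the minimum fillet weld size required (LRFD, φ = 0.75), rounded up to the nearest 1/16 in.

w = 1/2 in

Total weld length L = 6 in.
Required throat t_e = P_u / (φ × 0.6 F_EXX × L) = 72.1 / (0.75 × 0.6 × 80 × 6) = 0.3338 in.
Required leg w = t_e / 0.707 = 0.4721 in → use 1/2 in.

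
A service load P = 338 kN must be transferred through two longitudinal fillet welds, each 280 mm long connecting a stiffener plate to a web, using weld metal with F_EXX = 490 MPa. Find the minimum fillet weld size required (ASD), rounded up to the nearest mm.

Total weld length L = 560 mm.
Required throat t_e = P × Ω / (0.6 F_EXX × L) = 338 × 2.0 / (0.6 × 490 × 560 × 10⁻³) = 4.106 mm.
Required leg w = t_e / 0.707 = 5.808 mm → use 6 mm.

w = 6 mm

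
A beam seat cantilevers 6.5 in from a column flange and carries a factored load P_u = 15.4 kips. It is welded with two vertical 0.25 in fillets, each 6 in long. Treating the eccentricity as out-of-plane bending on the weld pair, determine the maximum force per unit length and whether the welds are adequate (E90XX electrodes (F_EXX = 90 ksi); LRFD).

L_w = 2 × 6 = 12 in; section modulus (unit throat) S = 2 × L²/6 = 12 in².
Direct shear f_v = P/L_w = 15.4/12 = 1.283 kip/in.
Moment M = P × e = 15.4 × 6.5 = 100.1 kip·in; bending f_b = M/S = 8.342 kip/in.
f_max = √(f_v² + f_b²) = √(1.283² + 8.342²) = 8.44 kip/in.
φr_n = 0.75 × 0.6 × 90 × (0.707 × 0.25) = 7.158 kip/in → NOT adequate.

f_max ≈ 8.44 kip/in; NOT adequate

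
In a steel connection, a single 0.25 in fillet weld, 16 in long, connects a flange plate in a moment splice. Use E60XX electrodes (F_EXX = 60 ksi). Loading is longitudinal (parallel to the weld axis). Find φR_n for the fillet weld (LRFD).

Effective throat t_e = 0.707 × 0.25 = 0.1767 in.
Total length L = 16 in; A_we = 0.1767 × 16 = 2.828 in².
F_nw = 0.6 F_EXX = 0.6 × 60 = 36 ksi.
φR_n = 0.75 × 36 × 2.828 = 76.36 kip.

φR_n ≈ 76.4 kip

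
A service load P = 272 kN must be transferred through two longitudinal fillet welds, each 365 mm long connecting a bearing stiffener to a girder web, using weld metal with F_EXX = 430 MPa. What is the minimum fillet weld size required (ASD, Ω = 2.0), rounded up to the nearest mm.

Total weld length L = 730 mm.
Required throat t_e = P × Ω / (0.6 F_EXX × L) = 272 × 2.0 / (0.6 × 430 × 730 × 10⁻³) = 2.888 mm.
Required leg w = t_e / 0.707 = 4.085 mm → use 5 mm.

w = 5 mm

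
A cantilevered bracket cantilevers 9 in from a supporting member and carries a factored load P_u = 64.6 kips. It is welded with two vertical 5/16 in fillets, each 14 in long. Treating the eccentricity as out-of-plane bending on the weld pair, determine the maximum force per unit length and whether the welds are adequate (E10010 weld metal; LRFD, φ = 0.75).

E100XX → F_EXX = 100 ksi.
L_w = 2 × 14 = 28 in; section modulus (unit throat) S = 2 × L²/6 = 65.33 in².
Direct shear f_v = P/L_w = 64.6/28 = 2.307 kip/in.
Moment M = P × e = 64.6 × 9 = 581.4 kip·in; bending f_b = M/S = 8.899 kip/in.
f_max = √(f_v² + f_b²) = √(2.307² + 8.899²) = 9.193 kip/in.
φr_n = 0.75 × 0.6 × 100 × (0.707 × 0.3125) = 9.942 kip/in → adequate.

f_max ≈ 9.19 kip/in; adequate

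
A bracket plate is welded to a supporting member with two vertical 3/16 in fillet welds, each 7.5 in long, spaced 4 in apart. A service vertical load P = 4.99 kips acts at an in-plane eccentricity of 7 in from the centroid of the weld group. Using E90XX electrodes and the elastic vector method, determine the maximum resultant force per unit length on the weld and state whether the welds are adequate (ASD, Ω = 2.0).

f_max ≈ 1.33 kip/in; adequate

E90XX → F_EXX = 90 ksi.
Total weld length L_w = 15 in. Treat welds as unit-width lines.
Polar moment about centroid: J = 2[d³/12 + d(b/2)²] = 2[7.5³/12 + 7.5×2²] = 130.3 in³.
Direct shear f_v = P/L_w = 4.99 / 15 = 0.3327 kip/in (vertical).
Torsion M = P·e = 4.99 × 7 = 34.93 kip·in.
Critical point at (x, y) = (2, 3.75) from centroid. f_tx = M·y/J = 1.005 kip/in; f_ty = M·x/J = 0.5361 kip/in.
Resultant f_max = √[f_tx² + (f_v + f_ty)²] = √[1.005² + (0.3327 + 0.5361)²] = 1.329 kip/in.
Capacity per unit length: r_n/Ω = (1/2.0) × 0.6 × 90 × (0.707 × 0.1875) = 3.579 kip/in.
1.329 ≤ 3.579 → adequate.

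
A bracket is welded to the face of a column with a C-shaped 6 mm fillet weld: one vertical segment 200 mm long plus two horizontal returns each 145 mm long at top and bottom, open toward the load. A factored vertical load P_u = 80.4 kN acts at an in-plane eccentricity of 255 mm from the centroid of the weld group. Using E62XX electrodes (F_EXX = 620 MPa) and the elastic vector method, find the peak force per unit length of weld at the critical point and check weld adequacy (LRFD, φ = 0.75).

Total weld length L_w = 490 mm. Treat welds as unit-width lines.
Centroid: x̄ = 2×145×72.5 / 490 = 42.91 mm from the vertical weld.
Polar moment about centroid: J = I_x + I_y = [200³/12 + 2×145×100²] + [200×42.91² + 2(145³/12 + 145×29.59²)] = 4697000 mm³.
Direct shear f_v = P/L_w = 80.4×10³ / 490 = 164.1 N/mm (vertical).
Torsion M = P·e = 80.4×10³ × 255 = 20502000 N·mm.
Critical point at (x, y) = (102.1, 100) from centroid. f_tx = M·y/J = 436.5 N/mm; f_ty = M·x/J = 445.6 N/mm.
Resultant f_max = √[f_tx² + (f_v + f_ty)²] = √[436.5² + (164.1 + 445.6)²] = 749.9 N/mm.
Capacity per unit length: φr_n = 0.75 × 0.6 × 620 × (0.707 × 6) = 1184 N/mm.
749.9 ≤ 1184 → adequate.

f_max ≈ 750 N/mm; adequate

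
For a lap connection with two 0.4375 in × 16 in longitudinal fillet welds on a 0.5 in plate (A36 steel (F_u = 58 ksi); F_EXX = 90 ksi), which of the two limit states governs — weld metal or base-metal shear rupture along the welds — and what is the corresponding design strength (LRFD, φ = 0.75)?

t_e = 0.707 × 0.4375 = 0.3093 in; L = 32 in.
Weld metal: φR_n = 0.75 × 0.6 × 90 × 0.3093 × 32 = 400.9 kip.
Base metal (shear rupture): φR_n = 0.75 × 0.6 × 58 × 0.5 × 32 = 417.6 kip.
Governing: weld metal.

φR_n ≈ 401 kip (weld metal governs)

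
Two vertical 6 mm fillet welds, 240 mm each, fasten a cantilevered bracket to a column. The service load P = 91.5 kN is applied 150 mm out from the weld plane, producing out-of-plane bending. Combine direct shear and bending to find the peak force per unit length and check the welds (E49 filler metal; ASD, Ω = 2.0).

f_max ≈ 740 N/mm; NOT adequate

E49XX → F_EXX = 490 MPa.
L_w = 2 × 240 = 480 mm; section modulus (unit throat) S = 2 × L²/6 = 19200 mm².
Direct shear f_v = P/L_w = 91.5×10³/480 = 190.6 N/mm.
Moment M = P × e = 91.5×10³ × 150 = 13725000 N·mm; bending f_b = M/S = 714.8 N/mm.
f_max = √(f_v² + f_b²) = √(190.6² + 714.8²) = 739.8 N/mm.
r_n/Ω = (1/2.0) × 0.6 × 490 × (0.707 × 6) = 623.6 N/mm → NOT adequate.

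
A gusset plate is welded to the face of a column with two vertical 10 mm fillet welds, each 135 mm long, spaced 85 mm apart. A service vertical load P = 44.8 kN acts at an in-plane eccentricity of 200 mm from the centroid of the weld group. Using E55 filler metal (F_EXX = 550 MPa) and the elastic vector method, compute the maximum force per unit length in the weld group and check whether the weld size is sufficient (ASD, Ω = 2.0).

Total weld length L_w = 270 mm. Treat welds as unit-width lines.
Polar moment about centroid: J = 2[d³/12 + d(b/2)²] = 2[135³/12 + 135×42.5²] = 897800 mm³.
Direct shear f_v = P/L_w = 44.8×10³ / 270 = 165.9 N/mm (vertical).
Torsion M = P·e = 44.8×10³ × 200 = 8960000 N·mm.
Critical point at (x, y) = (42.5, 67.5) from centroid. f_tx = M·y/J = 673.7 N/mm; f_ty = M·x/J = 424.2 N/mm.
Resultant f_max = √[f_tx² + (f_v + f_ty)²] = √[673.7² + (165.9 + 424.2)²] = 895.6 N/mm.
Capacity per unit length: r_n/Ω = (1/2.0) × 0.6 × 550 × (0.707 × 10) = 1167 N/mm.
895.6 ≤ 1167 → adequate.

f_max ≈ 896 N/mm; adequate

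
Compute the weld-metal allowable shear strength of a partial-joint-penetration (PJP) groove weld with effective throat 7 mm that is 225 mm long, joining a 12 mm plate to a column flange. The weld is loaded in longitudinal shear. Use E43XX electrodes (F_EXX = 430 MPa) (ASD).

R_n/Ω ≈ 203 kN

Effective throat (given) t_e = 7 mm.
A_we = 7 × 225 = 1575 mm².
F_nw = 0.6 F_EXX = 258 MPa.
R_n/Ω = (258 × 1575) / 2.0 × 10⁻³ = 203.2 kN.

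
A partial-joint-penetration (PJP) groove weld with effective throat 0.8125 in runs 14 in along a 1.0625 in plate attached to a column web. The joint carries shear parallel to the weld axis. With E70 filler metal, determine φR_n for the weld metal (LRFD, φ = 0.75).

φR_n ≈ 358 kip

E70XX → F_EXX = 70 ksi.
Effective throat (given) t_e = 0.8125 in.
A_we = 0.8125 × 14 = 11.38 in².
F_nw = 0.6 F_EXX = 42 ksi.
φR_n = 0.75 × 42 × 11.38 = 358.3 kip.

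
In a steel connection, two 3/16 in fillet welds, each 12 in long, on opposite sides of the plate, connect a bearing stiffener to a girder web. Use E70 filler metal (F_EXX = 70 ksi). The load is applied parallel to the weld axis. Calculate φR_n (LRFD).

φR_n ≈ 100 kip

Effective throat t_e = 0.707 × 0.1875 = 0.1326 in.
Total length L = 24 in; A_we = 0.1326 × 24 = 3.181 in².
F_nw = 0.6 F_EXX = 0.6 × 70 = 42 ksi.
φR_n = 0.75 × 42 × 3.181 = 100.2 kip.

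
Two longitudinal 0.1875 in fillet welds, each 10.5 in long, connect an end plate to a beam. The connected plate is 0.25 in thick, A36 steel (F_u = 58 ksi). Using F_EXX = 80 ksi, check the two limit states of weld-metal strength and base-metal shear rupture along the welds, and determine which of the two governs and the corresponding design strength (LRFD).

t_e = 0.707 × 0.1875 = 0.1326 in; L = 21 in.
Weld metal: φR_n = 0.75 × 0.6 × 80 × 0.1326 × 21 = 100.2 kips.
Base metal (shear rupture): φR_n = 0.75 × 0.6 × 58 × 0.25 × 21 = 137 kips.
Governing: weld metal.

φR_n ≈ 100 kips (weld metal governs)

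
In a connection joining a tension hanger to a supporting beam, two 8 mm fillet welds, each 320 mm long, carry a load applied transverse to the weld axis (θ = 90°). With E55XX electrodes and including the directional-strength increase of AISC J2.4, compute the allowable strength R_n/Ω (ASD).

E55XX → F_EXX = 550 MPa.
t_e = 0.707 × 8 = 5.656 mm; A_we = 5.656 × 640 = 3620 mm².
Directional factor: 1.0 + 0.5 sin^1.5(90°) = 1.5.
F_nw = 0.6 × 550 × 1.5 = 495 MPa.
R_n/Ω = (495 × 3620) / 2.0 × 10⁻³ = 895.9 kN.

R_n/Ω ≈ 896 kN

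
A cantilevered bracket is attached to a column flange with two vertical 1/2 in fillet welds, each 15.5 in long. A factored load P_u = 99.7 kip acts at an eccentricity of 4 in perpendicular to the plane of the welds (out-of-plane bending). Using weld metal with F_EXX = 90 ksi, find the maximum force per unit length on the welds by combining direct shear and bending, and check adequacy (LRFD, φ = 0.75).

L_w = 2 × 15.5 = 31 in; section modulus (unit throat) S = 2 × L²/6 = 80.08 in².
Direct shear f_v = P/L_w = 99.7/31 = 3.216 kip/in.
Moment M = P × e = 99.7 × 4 = 398.8 kip·in; bending f_b = M/S = 4.98 kip/in.
f_max = √(f_v² + f_b²) = √(3.216² + 4.98²) = 5.928 kip/in.
φr_n = 0.75 × 0.6 × 90 × (0.707 × 0.5) = 14.32 kip/in → adequate.

f_max ≈ 5.93 kip/in; adequate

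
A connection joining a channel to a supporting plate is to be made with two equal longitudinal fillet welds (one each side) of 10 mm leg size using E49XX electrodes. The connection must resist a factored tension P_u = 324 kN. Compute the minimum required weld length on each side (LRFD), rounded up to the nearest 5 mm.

L = 105 mm on each side

E49XX → F_EXX = 490 MPa.
Throat t_e = 0.707 × 10 = 7.07 mm.
φr_n = 0.75 × 0.6 × 490 × 7.07 × 10⁻³ = 1.559 kN/mm.
L_req = P_u / φr_n = 324 / 1.559 = 207.8 mm total.
Per side: 207.8 / 2 = 103.9 mm.
Round up → use L = 105 mm on each side.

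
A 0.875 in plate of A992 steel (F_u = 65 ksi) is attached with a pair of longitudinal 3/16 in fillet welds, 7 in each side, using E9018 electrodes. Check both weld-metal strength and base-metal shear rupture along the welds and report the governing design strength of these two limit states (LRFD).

E90XX → F_EXX = 90 ksi.
t_e = 0.707 × 0.1875 = 0.1326 in; L = 14 in.
Weld metal: φR_n = 0.75 × 0.6 × 90 × 0.1326 × 14 = 75.16 kip.
Base metal (shear rupture): φR_n = 0.75 × 0.6 × 65 × 0.875 × 14 = 358.3 kip.
Governing: weld metal.

φR_n ≈ 75.2 kip (weld metal governs)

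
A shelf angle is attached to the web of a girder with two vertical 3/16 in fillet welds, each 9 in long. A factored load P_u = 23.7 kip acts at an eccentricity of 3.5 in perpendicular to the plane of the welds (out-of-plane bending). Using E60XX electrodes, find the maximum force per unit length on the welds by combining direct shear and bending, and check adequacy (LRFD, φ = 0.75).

f_max ≈ 3.34 kip/in; adequate

E60XX → F_EXX = 60 ksi.
L_w = 2 × 9 = 18 in; section modulus (unit throat) S = 2 × L²/6 = 27 in².
Direct shear f_v = P/L_w = 23.7/18 = 1.317 kip/in.
Moment M = P × e = 23.7 × 3.5 = 82.95 kip·in; bending f_b = M/S = 3.072 kip/in.
f_max = √(f_v² + f_b²) = √(1.317² + 3.072²) = 3.342 kip/in.
φr_n = 0.75 × 0.6 × 60 × (0.707 × 0.1875) = 3.579 kip/in → adequate.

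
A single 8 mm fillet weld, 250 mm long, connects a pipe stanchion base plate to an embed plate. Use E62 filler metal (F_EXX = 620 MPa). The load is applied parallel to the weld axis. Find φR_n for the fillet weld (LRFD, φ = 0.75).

φR_n ≈ 395 kN

Effective throat t_e = 0.707 × 8 = 5.656 mm.
Total length L = 250 mm; A_we = 5.656 × 250 = 1414 mm².
F_nw = 0.6 F_EXX = 0.6 × 620 = 372 MPa.
φR_n = 0.75 × 372 × 1414 × 10⁻³ = 394.5 kN.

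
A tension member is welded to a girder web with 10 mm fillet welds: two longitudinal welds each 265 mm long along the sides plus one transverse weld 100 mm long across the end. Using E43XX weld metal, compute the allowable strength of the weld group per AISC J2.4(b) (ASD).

R_n/Ω ≈ 575 kN

E43XX → F_EXX = 430 MPa.
t_e = 0.707 × 10 = 7.07 mm.
R_nwl = 0.6 × 430 × 7.07 × 530 × 10⁻³ = 966.8 kN (longitudinal, 2 welds).
R_nwt = 0.6 × 430 × 7.07 × 100 × 10⁻³ = 182.4 kN (transverse, base value).
(i) R_nwl + R_nwt = 1149 kN; (ii) 0.85 R_nwl + 1.5 R_nwt = 1095 kN.
R_n = max = 1149 kN [governs: (i)]; R_n/Ω = 574.6 kN.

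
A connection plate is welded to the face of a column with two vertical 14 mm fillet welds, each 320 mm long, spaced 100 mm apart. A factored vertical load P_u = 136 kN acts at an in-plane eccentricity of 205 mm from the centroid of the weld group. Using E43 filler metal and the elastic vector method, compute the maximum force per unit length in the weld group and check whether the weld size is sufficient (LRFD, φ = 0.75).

f_max ≈ 753 N/mm; adequate

E43XX → F_EXX = 430 MPa.
Total weld length L_w = 640 mm. Treat welds as unit-width lines.
Polar moment about centroid: J = 2[d³/12 + d(b/2)²] = 2[320³/12 + 320×50²] = 7061000 mm³.
Direct shear f_v = P/L_w = 136×10³ / 640 = 212.5 N/mm (vertical).
Torsion M = P·e = 136×10³ × 205 = 27880000 N·mm.
Critical point at (x, y) = (50, 160) from centroid. f_tx = M·y/J = 631.7 N/mm; f_ty = M·x/J = 197.4 N/mm.
Resultant f_max = √[f_tx² + (f_v + f_ty)²] = √[631.7² + (212.5 + 197.4)²] = 753.1 N/mm.
Capacity per unit length: φr_n = 0.75 × 0.6 × 430 × (0.707 × 14) = 1915 N/mm.
753.1 ≤ 1915 → adequate.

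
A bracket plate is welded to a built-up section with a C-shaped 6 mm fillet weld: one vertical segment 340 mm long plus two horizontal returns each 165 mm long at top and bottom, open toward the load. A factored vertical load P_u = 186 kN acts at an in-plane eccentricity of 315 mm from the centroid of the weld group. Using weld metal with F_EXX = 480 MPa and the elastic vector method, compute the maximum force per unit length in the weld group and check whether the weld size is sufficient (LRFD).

Total weld length L_w = 670 mm. Treat welds as unit-width lines.
Centroid: x̄ = 2×165×82.5 / 670 = 40.63 mm from the vertical weld.
Polar moment about centroid: J = I_x + I_y = [340³/12 + 2×165×170²] + [340×40.63² + 2(165³/12 + 165×41.87²)] = 14700000 mm³.
Direct shear f_v = P/L_w = 186×10³ / 670 = 277.6 N/mm (vertical).
Torsion M = P·e = 186×10³ × 315 = 58590000 N·mm.
Critical point at (x, y) = (124.4, 170) from centroid. f_tx = M·y/J = 677.5 N/mm; f_ty = M·x/J = 495.7 N/mm.
Resultant f_max = √[f_tx² + (f_v + f_ty)²] = √[677.5² + (277.6 + 495.7)²] = 1028 N/mm.
Capacity per unit length: φr_n = 0.75 × 0.6 × 480 × (0.707 × 6) = 916.3 N/mm.
1028 > 916.3 → NOT adequate.

f_max ≈ 1030 N/mm; NOT adequate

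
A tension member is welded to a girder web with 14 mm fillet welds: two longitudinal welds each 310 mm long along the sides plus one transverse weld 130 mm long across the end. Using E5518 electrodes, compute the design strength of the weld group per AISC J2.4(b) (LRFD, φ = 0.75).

φR_n ≈ 1840 kN

E55XX → F_EXX = 550 MPa.
t_e = 0.707 × 14 = 9.898 mm.
R_nwl = 0.6 × 550 × 9.898 × 620 × 10⁻³ = 2025 kN (longitudinal, 2 welds).
R_nwt = 0.6 × 550 × 9.898 × 130 × 10⁻³ = 424.6 kN (transverse, base value).
(i) R_nwl + R_nwt = 2450 kN; (ii) 0.85 R_nwl + 1.5 R_nwt = 2358 kN.
R_n = max = 2450 kN [governs: (i)]; φR_n = 1837 kN.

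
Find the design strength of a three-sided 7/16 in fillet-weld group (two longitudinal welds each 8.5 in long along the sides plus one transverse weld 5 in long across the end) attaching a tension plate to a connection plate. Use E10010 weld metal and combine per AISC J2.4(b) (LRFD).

φR_n ≈ 306 kip

E100XX → F_EXX = 100 ksi.
t_e = 0.707 × 0.4375 = 0.3093 in.
R_nwl = 0.6 × 100 × 0.3093 × 17 = 315.5 kip (longitudinal, 2 welds).
R_nwt = 0.6 × 100 × 0.3093 × 5 = 92.79 kip (transverse, base value).
(i) R_nwl + R_nwt = 408.3 kip; (ii) 0.85 R_nwl + 1.5 R_nwt = 407.4 kip.
R_n = max = 408.3 kip [governs: (i)]; φR_n = 306.2 kip.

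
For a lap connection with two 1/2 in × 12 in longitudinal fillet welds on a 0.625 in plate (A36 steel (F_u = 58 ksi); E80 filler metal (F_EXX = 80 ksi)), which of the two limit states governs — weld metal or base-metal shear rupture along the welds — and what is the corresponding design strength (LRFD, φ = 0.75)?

φR_n ≈ 305 kips (weld metal governs)

t_e = 0.707 × 0.5 = 0.3535 in; L = 24 in.
Weld metal: φR_n = 0.75 × 0.6 × 80 × 0.3535 × 24 = 305.4 kips.
Base metal (shear rupture): φR_n = 0.75 × 0.6 × 58 × 0.625 × 24 = 391.5 kips.
Governing: weld metal.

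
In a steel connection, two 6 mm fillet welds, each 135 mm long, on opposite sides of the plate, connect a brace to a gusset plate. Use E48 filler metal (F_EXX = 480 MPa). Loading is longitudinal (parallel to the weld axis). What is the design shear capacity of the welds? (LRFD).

φR_n ≈ 247 kN

Effective throat t_e = 0.707 × 6 = 4.242 mm.
Total length L = 270 mm; A_we = 4.242 × 270 = 1145 mm².
F_nw = 0.6 F_EXX = 0.6 × 480 = 288 MPa.
φR_n = 0.75 × 288 × 1145 × 10⁻³ = 247.4 kN.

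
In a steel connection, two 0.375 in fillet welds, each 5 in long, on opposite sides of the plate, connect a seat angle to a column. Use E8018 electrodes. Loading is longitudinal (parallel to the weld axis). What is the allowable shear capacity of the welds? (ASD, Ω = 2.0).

R_n/Ω ≈ 63.6 kip

E80XX → F_EXX = 80 ksi.
Effective throat t_e = 0.707 × 0.375 = 0.2651 in.
Total length L = 10 in; A_we = 0.2651 × 10 = 2.651 in².
F_nw = 0.6 F_EXX = 0.6 × 80 = 48 ksi.
R_n = 48 × 2.651 = 127.3 kip; R_n/Ω = 127.3/2.0 = 63.63 kip.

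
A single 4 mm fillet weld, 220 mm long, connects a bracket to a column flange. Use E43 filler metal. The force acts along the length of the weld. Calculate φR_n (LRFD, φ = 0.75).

φR_n ≈ 120 kN

E43XX → F_EXX = 430 MPa.
Effective throat t_e = 0.707 × 4 = 2.828 mm.
Total length L = 220 mm; A_we = 2.828 × 220 = 622.2 mm².
F_nw = 0.6 F_EXX = 0.6 × 430 = 258 MPa.
φR_n = 0.75 × 258 × 622.2 × 10⁻³ = 120.4 kN.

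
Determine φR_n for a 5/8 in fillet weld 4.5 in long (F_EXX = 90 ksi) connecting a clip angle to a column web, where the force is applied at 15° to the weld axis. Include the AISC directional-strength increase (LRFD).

φR_n ≈ 85.8 kip

t_e = 0.707 × 0.625 = 0.4419 in; A_we = 0.4419 × 4.5 = 1.988 in².
Directional factor: 1.0 + 0.5 sin^1.5(15°) = 1.066.
F_nw = 0.6 × 90 × 1.066 = 57.56 ksi.
φR_n = 0.75 × 57.56 × 1.988 = 85.83 kip.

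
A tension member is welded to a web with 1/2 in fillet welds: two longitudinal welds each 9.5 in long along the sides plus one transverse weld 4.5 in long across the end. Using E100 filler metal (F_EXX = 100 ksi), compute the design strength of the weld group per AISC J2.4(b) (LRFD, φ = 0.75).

φR_n ≈ 374 kips

t_e = 0.707 × 0.5 = 0.3535 in.
R_nwl = 0.6 × 100 × 0.3535 × 19 = 403 kips (longitudinal, 2 welds).
R_nwt = 0.6 × 100 × 0.3535 × 4.5 = 95.44 kips (transverse, base value).
(i) R_nwl + R_nwt = 498.4 kips; (ii) 0.85 R_nwl + 1.5 R_nwt = 485.7 kips.
R_n = max = 498.4 kips [governs: (i)]; φR_n = 373.8 kips.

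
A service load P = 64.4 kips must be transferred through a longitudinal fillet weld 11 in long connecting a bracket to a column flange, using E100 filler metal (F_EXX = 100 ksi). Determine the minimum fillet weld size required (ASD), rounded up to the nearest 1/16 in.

Total weld length L = 11 in.
Required throat t_e = P × Ω / (0.6 F_EXX × L) = 64.4 × 2.0 / (0.6 × 100 × 11) = 0.1952 in.
Required leg w = t_e / 0.707 = 0.276 in → use 5/16 in.

w = 5/16 in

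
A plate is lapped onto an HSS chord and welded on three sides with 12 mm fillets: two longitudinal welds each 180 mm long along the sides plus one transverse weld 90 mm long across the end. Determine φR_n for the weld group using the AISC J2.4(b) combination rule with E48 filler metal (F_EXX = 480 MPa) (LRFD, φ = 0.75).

t_e = 0.707 × 12 = 8.484 mm.
R_nwl = 0.6 × 480 × 8.484 × 360 × 10⁻³ = 879.6 kN (longitudinal, 2 welds).
R_nwt = 0.6 × 480 × 8.484 × 90 × 10⁻³ = 219.9 kN (transverse, base value).
(i) R_nwl + R_nwt = 1100 kN; (ii) 0.85 R_nwl + 1.5 R_nwt = 1078 kN.
R_n = max = 1100 kN [governs: (i)]; φR_n = 824.6 kN.

φR_n ≈ 825 kN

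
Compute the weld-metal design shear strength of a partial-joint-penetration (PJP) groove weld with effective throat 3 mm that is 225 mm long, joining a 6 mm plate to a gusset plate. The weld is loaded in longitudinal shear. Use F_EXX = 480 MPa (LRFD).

Effective throat (given) t_e = 3 mm.
A_we = 3 × 225 = 675 mm².
F_nw = 0.6 F_EXX = 288 MPa.
φR_n = 0.75 × 288 × 675 × 10⁻³ = 145.8 kN.

φR_n ≈ 146 kN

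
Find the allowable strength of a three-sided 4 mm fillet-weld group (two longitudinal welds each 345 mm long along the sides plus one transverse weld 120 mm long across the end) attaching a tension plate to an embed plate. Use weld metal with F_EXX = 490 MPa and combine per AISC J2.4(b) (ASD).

R_n/Ω ≈ 337 kN

t_e = 0.707 × 4 = 2.828 mm.
R_nwl = 0.6 × 490 × 2.828 × 690 × 10⁻³ = 573.7 kN (longitudinal, 2 welds).
R_nwt = 0.6 × 490 × 2.828 × 120 × 10⁻³ = 99.77 kN (transverse, base value).
(i) R_nwl + R_nwt = 673.5 kN; (ii) 0.85 R_nwl + 1.5 R_nwt = 637.3 kN.
R_n = max = 673.5 kN [governs: (i)]; R_n/Ω = 336.7 kN.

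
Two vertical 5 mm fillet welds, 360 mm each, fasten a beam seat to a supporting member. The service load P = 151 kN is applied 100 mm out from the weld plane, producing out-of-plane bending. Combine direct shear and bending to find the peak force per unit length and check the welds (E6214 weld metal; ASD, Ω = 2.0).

f_max ≈ 408 N/mm; adequate

E62XX → F_EXX = 620 MPa.
L_w = 2 × 360 = 720 mm; section modulus (unit throat) S = 2 × L²/6 = 43200 mm².
Direct shear f_v = P/L_w = 151×10³/720 = 209.7 N/mm.
Moment M = P × e = 151×10³ × 100 = 15100000 N·mm; bending f_b = M/S = 349.5 N/mm.
f_max = √(f_v² + f_b²) = √(209.7² + 349.5²) = 407.6 N/mm.
r_n/Ω = (1/2.0) × 0.6 × 620 × (0.707 × 5) = 657.5 N/mm → adequate.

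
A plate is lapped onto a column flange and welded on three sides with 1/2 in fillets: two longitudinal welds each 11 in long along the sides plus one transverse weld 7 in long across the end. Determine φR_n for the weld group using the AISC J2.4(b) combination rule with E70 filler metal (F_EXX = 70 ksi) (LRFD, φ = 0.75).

t_e = 0.707 × 0.5 = 0.3535 in.
R_nwl = 0.6 × 70 × 0.3535 × 22 = 326.6 kip (longitudinal, 2 welds).
R_nwt = 0.6 × 70 × 0.3535 × 7 = 103.9 kip (transverse, base value).
(i) R_nwl + R_nwt = 430.6 kip; (ii) 0.85 R_nwl + 1.5 R_nwt = 433.5 kip.
R_n = max = 433.5 kip [governs: (ii)]; φR_n = 325.1 kip.

φR_n ≈ 325 kip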